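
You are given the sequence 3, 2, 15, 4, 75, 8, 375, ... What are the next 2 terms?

Positions 1, 3, 5, … form one subsequence and positions 2, 4, 6, … form another.
Track A = 3, 15, 75, 375: geometric with ratio 5.
Track B = 2, 4, 8: successive powers of 2.
The 8th slot belongs to track B; its 4th term is 16.
Term 9 comes from track A (its 5th entry): 1875.

16, 1875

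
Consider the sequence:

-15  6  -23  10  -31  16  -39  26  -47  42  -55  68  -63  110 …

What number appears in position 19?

Taking every 2nd term gives 2 separate tracks.
Track A: -15, -23, -31, -39, -47, -55, -63. Linear: a_n = -7 − 8·n.
Track B: 6, 10, 16, 26, 42, 68, 110. A Fibonacci-like recurrence a_n = a_{n-1} + a_{n-2}.
Position 19 → track A, term 10 = -87.

-87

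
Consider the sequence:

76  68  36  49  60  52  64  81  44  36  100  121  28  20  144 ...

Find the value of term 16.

Reading positions in blocks of 4 reveals the pattern AABB — 2 tracks woven together.
Stream A: 76, 68, 60, 52, 44, 36, 28, 20. Linear: a_n = 84 − 8·n.
Stream B: 36, 49, 64, 81, 100, 121, 144. Consecutive squares n² from n = 6.
The 16th slot belongs to stream B; its 8th term is 169.

169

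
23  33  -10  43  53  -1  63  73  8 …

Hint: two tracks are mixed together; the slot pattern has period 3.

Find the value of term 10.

83

Positions follow the repeating pattern AAB; grouping by letter gives 2 tracks.
Subsequence A is 23, 33, 43, 53, 63, 73, which is linear: a_n = 13 + 10·n.
Subsequence B is -10, -1, 8, which is adding 9 each time.
The 10th slot belongs to subsequence A; its 7th term is 83.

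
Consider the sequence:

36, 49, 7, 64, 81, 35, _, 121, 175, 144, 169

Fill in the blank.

The slot pattern repeats as AAB (period 3), so there are 2 interleaved tracks.
Subsequence A is 36, 49, 64, 81, ?, 121, 144, 169, which is consecutive squares n² from n = 6.
Subsequence B is 7, 35, 175, which is a geometric progression (common ratio 5).
Subsequence A's pattern makes the blank 100.

100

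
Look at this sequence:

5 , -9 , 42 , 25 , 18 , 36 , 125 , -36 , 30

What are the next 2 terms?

625, 72

Read the sequence 3 terms at a time; column i is its own pattern.
Subsequence A: 5, 25, 125. Successive powers of 5.
Subsequence B: -9, 18, -36. Geometric, ×-2 each step.
Subsequence C: 42, 36, 30. Linear: a_n = 48 − 6·n.
Term 10 comes from subsequence A (its 4th entry): 625.
The 11th slot belongs to subsequence B; its 4th term is 72.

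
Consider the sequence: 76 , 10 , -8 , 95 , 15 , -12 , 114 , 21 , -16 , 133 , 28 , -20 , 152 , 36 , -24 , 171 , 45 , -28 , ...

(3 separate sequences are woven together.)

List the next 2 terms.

Taking every 3rd term gives 3 separate tracks.
Track A: 76, 95, 114, 133, 152, 171. Arithmetic with common difference +19.
Track B: 10, 15, 21, 28, 36, 45. Triangular numbers n(n+1)/2 for n = 4, 5, ….
Track C: -8, -12, -16, -20, -24, -28. Linear: a_n = -4 − 4·n.
Term 19 comes from track A (its 7th entry): 190.
Position 20 falls in track B as its term 7, giving 55.

190, 55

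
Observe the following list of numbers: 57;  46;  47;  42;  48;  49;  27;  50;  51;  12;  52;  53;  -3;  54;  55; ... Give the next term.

The slot pattern repeats as ABB (period 3), so there are 2 interleaved tracks.
Track A is 57, 42, 27, 12, -3, which is subtracting 15 each time.
Track B is 46, 47, 48, 49, 50, 51, 52, 53, 54, 55, which is arithmetic with common difference +1.
The 16th slot belongs to track A; its 6th term is -18.

-18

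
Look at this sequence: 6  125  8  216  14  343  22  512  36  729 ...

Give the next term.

58

Split by position mod 2 into 2 tracks.
Track A is 6, 8, 14, 22, 36, which is each term equals the sum of the previous two.
Track B is 125, 216, 343, 512, 729, which is perfect cubes starting at 5³.
Position 11 falls in track A as its term 6, giving 58.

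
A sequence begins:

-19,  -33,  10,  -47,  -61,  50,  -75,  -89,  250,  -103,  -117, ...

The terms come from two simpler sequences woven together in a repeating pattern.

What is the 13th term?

-131

Positions follow the repeating pattern AAB; grouping by letter gives 2 tracks.
Stream A: -19, -33, -47, -61, -75, -89, -103, -117 — subtracting 14 each time.
Stream B: 10, 50, 250 — geometric, ×5 each step.
Position 13 → stream A, term 9 = -131.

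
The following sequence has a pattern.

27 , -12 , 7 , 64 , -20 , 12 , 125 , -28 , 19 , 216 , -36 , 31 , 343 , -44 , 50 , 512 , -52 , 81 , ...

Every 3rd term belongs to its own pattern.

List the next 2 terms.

729, -60

Split by position mod 3 into 3 tracks.
Subsequence A: 27, 64, 125, 216, 343, 512 (perfect cubes starting at 3³).
Subsequence B: -12, -20, -28, -36, -44, -52 (subtracting 8 each time).
Subsequence C: 7, 12, 19, 31, 50, 81 (a Fibonacci-like recurrence a_n = a_{n-1} + a_{n-2}).
Position 19 falls in subsequence A as its term 7, giving 729.
The 20th slot belongs to subsequence B; its 7th term is -60.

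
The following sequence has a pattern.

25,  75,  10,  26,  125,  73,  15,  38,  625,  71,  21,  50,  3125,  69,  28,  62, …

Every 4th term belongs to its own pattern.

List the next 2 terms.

Split by position mod 4: positions 1, 5, 9, … form one track, and each other residue class forms its own.
Stream A: 25, 125, 625, 3125 — powers of 5.
Stream B: 75, 73, 71, 69 — subtracting 2 each time.
Stream C: 10, 15, 21, 28 — triangular numbers starting at T_4.
Stream D: 26, 38, 50, 62 — adding 12 each time.
Position 17 → stream A, term 5 = 15625.
Term 18 comes from stream B (its 5th entry): 67.

15625, 67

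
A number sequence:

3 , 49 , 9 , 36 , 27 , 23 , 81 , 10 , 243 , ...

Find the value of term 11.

Positions 1, 3, 5, … form one subsequence and positions 2, 4, 6, … form another.
Subsequence A: 3, 9, 27, 81, 243 — powers of 3.
Subsequence B: 49, 36, 23, 10 — arithmetic, step −13.
Term 11 comes from subsequence A (its 6th entry): 729.

729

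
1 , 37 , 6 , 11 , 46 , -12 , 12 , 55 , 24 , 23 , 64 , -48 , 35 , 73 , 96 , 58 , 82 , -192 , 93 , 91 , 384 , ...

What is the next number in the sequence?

151

Split by position mod 3 into 3 tracks.
Track A: 1, 11, 12, 23, 35, 58, 93 — Fibonacci-style (each term is the sum of the two before it).
Track B: 37, 46, 55, 64, 73, 82, 91 — adding 9 each time.
Track C: 6, -12, 24, -48, 96, -192, 384 — a geometric progression (common ratio -2).
The 22nd slot belongs to track A; its 8th term is 151.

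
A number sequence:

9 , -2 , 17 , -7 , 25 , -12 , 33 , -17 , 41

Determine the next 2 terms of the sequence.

The terms cycle through 2 interleaved subsequences.
Track A: 9, 17, 25, 33, 41. Arithmetic, step +8.
Track B: -2, -7, -12, -17. Linear: a_n = 3 − 5·n.
Position 10 falls in track B as its term 5, giving -22.
The 11th slot belongs to track A; its 6th term is 49.

-22, 49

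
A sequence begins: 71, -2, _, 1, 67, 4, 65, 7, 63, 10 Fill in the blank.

69

Split by position mod 2 into 2 tracks.
Stream A = 71, ?, 67, 65, 63: arithmetic, step −2.
Stream B = -2, 1, 4, 7, 10: arithmetic, step +3.
So the missing entry in stream A is 69.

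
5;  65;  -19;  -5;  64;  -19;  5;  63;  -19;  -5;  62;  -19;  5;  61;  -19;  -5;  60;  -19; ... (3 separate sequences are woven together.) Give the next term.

5

The terms cycle through 3 interleaved subsequences.
Track A = 5, -5, 5, -5, 5, -5: alternating ±5.
Track B = 65, 64, 63, 62, 61, 60: linear: a_n = 66 − n.
Track C = -19, -19, -19, -19, -19, -19: constant -19.
The 19th slot belongs to track A; its 7th term is 5.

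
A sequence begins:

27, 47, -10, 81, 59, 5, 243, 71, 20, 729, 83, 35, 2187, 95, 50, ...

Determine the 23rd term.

Read the sequence 3 terms at a time; column i is its own pattern.
Track A: 27, 81, 243, 729, 2187 — powers of 3.
Track B: 47, 59, 71, 83, 95 — adding 12 each time.
Track C: -10, 5, 20, 35, 50 — arithmetic, step +15.
Position 23 → track B, term 8 = 131.

131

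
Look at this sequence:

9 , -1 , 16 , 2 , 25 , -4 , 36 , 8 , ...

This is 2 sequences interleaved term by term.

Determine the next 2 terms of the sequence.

Taking every 2nd term gives 2 separate tracks.
Stream A = 9, 16, 25, 36: perfect squares starting at 3².
Stream B = -1, 2, -4, 8: geometric, ×-2 each step.
Position 9 → stream A, term 5 = 49.
The 10th slot belongs to stream B; its 5th term is -16.

49, -16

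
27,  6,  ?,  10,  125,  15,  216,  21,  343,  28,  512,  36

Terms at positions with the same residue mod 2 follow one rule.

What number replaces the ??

Split by position mod 2 into 2 tracks.
Stream A is 27, ?, 125, 216, 343, 512, which is the cubes 3³, 4³, 5³, ….
Stream B is 6, 10, 15, 21, 28, 36, which is triangular numbers n(n+1)/2 for n = 3, 4, ….
Filling stream A at index 2 by its rule yields 64.

64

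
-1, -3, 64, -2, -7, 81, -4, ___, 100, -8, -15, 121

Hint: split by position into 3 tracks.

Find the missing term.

-11

Split by position mod 3: positions 1, 4, 7, … form one track, and each other residue class forms its own.
Subsequence A: -1, -2, -4, -8 — geometric with ratio 2.
Subsequence B: -3, -7, ?, -15 — subtracting 4 each time.
Subsequence C: 64, 81, 100, 121 — perfect squares starting at 8².
So the missing entry in subsequence B is -11.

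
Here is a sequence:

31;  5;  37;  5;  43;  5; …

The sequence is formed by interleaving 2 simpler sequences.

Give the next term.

The terms cycle through 2 interleaved subsequences.
Track A: 31, 37, 43 — linear: a_n = 25 + 6·n.
Track B: 5, 5, 5 — always 5.
The 7th slot belongs to track A; its 4th term is 49.

49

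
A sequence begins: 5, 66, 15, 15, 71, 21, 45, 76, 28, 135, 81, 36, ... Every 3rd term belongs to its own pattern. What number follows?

Taking every 3rd term gives 3 separate tracks.
Track A: 5, 15, 45, 135 — a geometric progression (common ratio 3).
Track B: 66, 71, 76, 81 — arithmetic, step +5.
Track C: 15, 21, 28, 36 — triangular numbers starting at T_5.
Position 13 falls in track A as its term 5, giving 405.

405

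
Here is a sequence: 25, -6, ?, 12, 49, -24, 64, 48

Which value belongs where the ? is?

Taking every 2nd term gives 2 separate tracks.
Subsequence A: 25, ?, 49, 64 — consecutive squares n² from n = 5.
Subsequence B: -6, 12, -24, 48 — a geometric progression (common ratio -2).
So the missing entry in subsequence A is 36.

36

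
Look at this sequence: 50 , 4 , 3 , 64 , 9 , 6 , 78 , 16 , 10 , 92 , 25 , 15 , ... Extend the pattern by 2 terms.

Read the sequence 3 terms at a time; column i is its own pattern.
Track A: 50, 64, 78, 92. Arithmetic with common difference +14.
Track B: 4, 9, 16, 25. Consecutive squares n² from n = 2.
Track C: 3, 6, 10, 15. The triangular numbers T_2, T_3, ….
Position 13 falls in track A as its term 5, giving 106.
The 14th slot belongs to track B; its 5th term is 36.

106, 36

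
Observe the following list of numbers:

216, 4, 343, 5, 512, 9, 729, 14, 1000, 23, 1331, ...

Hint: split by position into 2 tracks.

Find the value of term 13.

Split by position mod 2 into 2 tracks.
Track A: 216, 343, 512, 729, 1000, 1331. Perfect cubes starting at 6³.
Track B: 4, 5, 9, 14, 23. Fibonacci-style (each term is the sum of the two before it).
Position 13 → track A, term 7 = 1728.

1728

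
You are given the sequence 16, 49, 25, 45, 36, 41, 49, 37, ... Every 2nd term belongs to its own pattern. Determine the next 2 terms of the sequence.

Split by position mod 2 into 2 tracks.
Track A: 16, 25, 36, 49. Consecutive squares n² from n = 4.
Track B: 49, 45, 41, 37. Linear: a_n = 53 − 4·n.
Term 9 comes from track A (its 5th entry): 64.
Position 10 falls in track B as its term 5, giving 33.

64, 33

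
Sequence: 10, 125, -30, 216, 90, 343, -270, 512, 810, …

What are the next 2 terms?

Positions 1, 3, 5, … form one subsequence and positions 2, 4, 6, … form another.
Track A: 10, -30, 90, -270, 810. Geometric with ratio -3.
Track B: 125, 216, 343, 512. Perfect cubes starting at 5³.
Term 10 comes from track B (its 5th entry): 729.
Position 11 falls in track A as its term 6, giving -2430.

729, -2430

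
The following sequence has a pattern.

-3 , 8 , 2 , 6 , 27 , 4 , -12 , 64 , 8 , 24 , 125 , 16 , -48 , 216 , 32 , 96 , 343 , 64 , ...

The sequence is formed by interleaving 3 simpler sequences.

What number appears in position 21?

Read the sequence 3 terms at a time; column i is its own pattern.
Track A: -3, 6, -12, 24, -48, 96 — geometric with ratio -2.
Track B: 8, 27, 64, 125, 216, 343 — the cubes 2³, 3³, 4³, ….
Track C: 2, 4, 8, 16, 32, 64 — powers of 2.
Position 21 → track C, term 7 = 128.

128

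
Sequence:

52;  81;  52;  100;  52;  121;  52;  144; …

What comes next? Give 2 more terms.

52, 169

The terms cycle through 2 interleaved subsequences.
Track A is 52, 52, 52, 52, which is always 52.
Track B is 81, 100, 121, 144, which is the squares 9², 10², 11², ….
The 9th slot belongs to track A; its 5th term is 52.
Position 10 falls in track B as its term 5, giving 169.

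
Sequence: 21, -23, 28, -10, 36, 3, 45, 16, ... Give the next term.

55

Positions 1, 3, 5, … form one subsequence and positions 2, 4, 6, … form another.
Stream A: 21, 28, 36, 45 — triangular numbers starting at T_6.
Stream B: -23, -10, 3, 16 — arithmetic, step +13.
Term 9 comes from stream A (its 5th entry): 55.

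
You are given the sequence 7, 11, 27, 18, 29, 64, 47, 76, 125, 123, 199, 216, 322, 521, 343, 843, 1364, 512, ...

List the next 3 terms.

2207, 3571, 729

Positions follow the repeating pattern AAB; grouping by letter gives 2 tracks.
Track A: 7, 11, 18, 29, 47, 76, 123, 199, 322, 521, 843, 1364 — a Fibonacci-like recurrence a_n = a_{n-1} + a_{n-2}.
Track B: 27, 64, 125, 216, 343, 512 — perfect cubes starting at 3³.
Term 19 comes from track A (its 13th entry): 2207.
Term 20 comes from track A (its 14th entry): 3571.
Term 21 comes from track B (its 7th entry): 729.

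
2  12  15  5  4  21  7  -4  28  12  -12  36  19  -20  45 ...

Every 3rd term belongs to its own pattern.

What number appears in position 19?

50

Taking every 3rd term gives 3 separate tracks.
Track A: 2, 5, 7, 12, 19 (Fibonacci-style (each term is the sum of the two before it)).
Track B: 12, 4, -4, -12, -20 (arithmetic, step −8).
Track C: 15, 21, 28, 36, 45 (triangular numbers starting at T_5).
Term 19 comes from track A (its 7th entry): 50.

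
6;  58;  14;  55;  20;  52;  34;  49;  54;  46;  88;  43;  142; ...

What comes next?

Taking every 2nd term gives 2 separate tracks.
Track A: 6, 14, 20, 34, 54, 88, 142 (each term equals the sum of the previous two).
Track B: 58, 55, 52, 49, 46, 43 (linear: a_n = 61 − 3·n).
Position 14 → track B, term 7 = 40.

40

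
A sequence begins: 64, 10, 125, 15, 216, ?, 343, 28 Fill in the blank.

Positions 1, 3, 5, … form one subsequence and positions 2, 4, 6, … form another.
Subsequence A is 64, 125, 216, 343, which is the cubes 4³, 5³, 6³, ….
Subsequence B is 10, 15, ?, 28, which is triangular numbers n(n+1)/2 for n = 4, 5, ….
The gap is subsequence B's term 3; the rule gives 21.

21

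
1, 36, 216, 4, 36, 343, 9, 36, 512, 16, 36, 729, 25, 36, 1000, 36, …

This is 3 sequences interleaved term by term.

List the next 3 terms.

Split by position mod 3: positions 1, 4, 7, … form one track, and each other residue class forms its own.
Stream A: 1, 4, 9, 16, 25, 36 — consecutive squares n² from n = 1.
Stream B: 36, 36, 36, 36, 36 — constant 36.
Stream C: 216, 343, 512, 729, 1000 — consecutive cubes n³ from n = 6.
Term 17 comes from stream B (its 6th entry): 36.
Position 18 falls in stream C as its term 6, giving 1331.
Position 19 falls in stream A as its term 7, giving 49.

36, 1331, 49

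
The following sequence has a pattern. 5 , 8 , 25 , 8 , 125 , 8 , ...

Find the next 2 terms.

Positions 1, 3, 5, … form one subsequence and positions 2, 4, 6, … form another.
Subsequence A is 5, 25, 125, which is a geometric progression (common ratio 5).
Subsequence B is 8, 8, 8, which is always 8.
The 7th slot belongs to subsequence A; its 4th term is 625.
Term 8 comes from subsequence B (its 4th entry): 8.

625, 8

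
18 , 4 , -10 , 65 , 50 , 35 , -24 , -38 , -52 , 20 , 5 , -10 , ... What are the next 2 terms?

Positions follow the repeating pattern AAABBB; grouping by letter gives 2 tracks.
Track A: 18, 4, -10, -24, -38, -52 (arithmetic, step −14).
Track B: 65, 50, 35, 20, 5, -10 (subtracting 15 each time).
The 13th slot belongs to track A; its 7th term is -66.
Position 14 falls in track A as its term 8, giving -80.

-66, -80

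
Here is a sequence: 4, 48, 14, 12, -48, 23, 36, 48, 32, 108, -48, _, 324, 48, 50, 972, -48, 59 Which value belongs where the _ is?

41

The terms cycle through 3 interleaved subsequences.
Track A: 4, 12, 36, 108, 324, 972. A geometric progression (common ratio 3).
Track B: 48, -48, 48, -48, 48, -48. The oscillation 48·(−1)^(n+1).
Track C: 14, 23, 32, ?, 50, 59. Arithmetic, step +9.
Filling track C at index 4 by its rule yields 41.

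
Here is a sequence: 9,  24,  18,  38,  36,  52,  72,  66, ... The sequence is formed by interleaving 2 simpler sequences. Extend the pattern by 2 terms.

Positions 1, 3, 5, … form one subsequence and positions 2, 4, 6, … form another.
Subsequence A: 9, 18, 36, 72 (geometric with ratio 2).
Subsequence B: 24, 38, 52, 66 (arithmetic with common difference +14).
Term 9 comes from subsequence A (its 5th entry): 144.
The 10th slot belongs to subsequence B; its 5th term is 80.

144, 80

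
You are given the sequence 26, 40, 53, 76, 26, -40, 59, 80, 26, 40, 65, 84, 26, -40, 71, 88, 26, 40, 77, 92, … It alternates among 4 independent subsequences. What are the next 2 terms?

Split by position mod 4: positions 1, 5, 9, … form one track, and each other residue class forms its own.
Stream A: 26, 26, 26, 26, 26 (always 26).
Stream B: 40, -40, 40, -40, 40 (the oscillation 40·(−1)^(n+1)).
Stream C: 53, 59, 65, 71, 77 (arithmetic, step +6).
Stream D: 76, 80, 84, 88, 92 (adding 4 each time).
The 21st slot belongs to stream A; its 6th term is 26.
The 22nd slot belongs to stream B; its 6th term is -40.

26, -40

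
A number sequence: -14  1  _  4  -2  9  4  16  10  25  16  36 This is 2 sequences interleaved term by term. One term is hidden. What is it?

Split by position mod 2 into 2 tracks.
Track A: -14, ?, -2, 4, 10, 16 — adding 6 each time.
Track B: 1, 4, 9, 16, 25, 36 — perfect squares starting at 1².
Filling track A at index 2 by its rule yields -8.

-8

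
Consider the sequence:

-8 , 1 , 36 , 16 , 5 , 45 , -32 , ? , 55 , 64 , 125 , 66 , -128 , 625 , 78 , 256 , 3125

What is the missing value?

25

The terms cycle through 3 interleaved subsequences.
Track A: -8, 16, -32, 64, -128, 256 (a geometric progression (common ratio -2)).
Track B: 1, 5, ?, 125, 625, 3125 (successive powers of 5).
Track C: 36, 45, 55, 66, 78 (triangular numbers n(n+1)/2 for n = 8, 9, …).
So the missing entry in track B is 25.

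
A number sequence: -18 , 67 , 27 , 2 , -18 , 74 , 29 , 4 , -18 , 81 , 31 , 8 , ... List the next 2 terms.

-18, 88

The terms cycle through 4 interleaved subsequences.
Subsequence A: -18, -18, -18 (the constant sequence -18).
Subsequence B: 67, 74, 81 (adding 7 each time).
Subsequence C: 27, 29, 31 (adding 2 each time).
Subsequence D: 2, 4, 8 (powers 2^1, 2^2, 2^3, …).
Position 13 → subsequence A, term 4 = -18.
The 14th slot belongs to subsequence B; its 4th term is 88.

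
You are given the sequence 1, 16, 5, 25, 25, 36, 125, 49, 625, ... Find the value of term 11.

Positions 1, 3, 5, … form one subsequence and positions 2, 4, 6, … form another.
Stream A = 1, 5, 25, 125, 625: powers 5^0, 5^1, 5^2, ….
Stream B = 16, 25, 36, 49: consecutive squares n² from n = 4.
Term 11 comes from stream A (its 6th entry): 3125.

3125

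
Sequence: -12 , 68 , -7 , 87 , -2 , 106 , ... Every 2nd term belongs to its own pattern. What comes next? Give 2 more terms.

Positions 1, 3, 5, … form one subsequence and positions 2, 4, 6, … form another.
Stream A: -12, -7, -2. Arithmetic with common difference +5.
Stream B: 68, 87, 106. Adding 19 each time.
The 7th slot belongs to stream A; its 4th term is 3.
Term 8 comes from stream B (its 4th entry): 125.

3, 125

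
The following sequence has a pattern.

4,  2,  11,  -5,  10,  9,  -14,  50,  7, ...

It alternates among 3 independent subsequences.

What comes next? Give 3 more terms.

-23, 250, 5

Read the sequence 3 terms at a time; column i is its own pattern.
Track A: 4, -5, -14 (arithmetic with common difference −9).
Track B: 2, 10, 50 (geometric, ×5 each step).
Track C: 11, 9, 7 (arithmetic with common difference −2).
Position 10 → track A, term 4 = -23.
Position 11 falls in track B as its term 4, giving 250.
Position 12 → track C, term 4 = 5.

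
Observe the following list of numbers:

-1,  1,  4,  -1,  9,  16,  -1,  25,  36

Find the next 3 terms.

Reading positions in blocks of 3 reveals the pattern ABB — 2 tracks woven together.
Stream A = -1, -1, -1: constant -1.
Stream B = 1, 4, 9, 16, 25, 36: the squares 1², 2², 3², ….
Term 10 comes from stream A (its 4th entry): -1.
Position 11 falls in stream B as its term 7, giving 49.
Position 12 falls in stream B as its term 8, giving 64.

-1, 49, 64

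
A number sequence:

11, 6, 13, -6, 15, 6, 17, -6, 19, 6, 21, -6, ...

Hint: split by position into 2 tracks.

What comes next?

23

Taking every 2nd term gives 2 separate tracks.
Subsequence A: 11, 13, 15, 17, 19, 21. Arithmetic with common difference +2.
Subsequence B: 6, -6, 6, -6, 6, -6. Alternating ±6.
Position 13 falls in subsequence A as its term 7, giving 23.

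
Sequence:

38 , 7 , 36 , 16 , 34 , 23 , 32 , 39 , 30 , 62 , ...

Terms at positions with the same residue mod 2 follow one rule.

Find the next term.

28

Positions 1, 3, 5, … form one subsequence and positions 2, 4, 6, … form another.
Stream A = 38, 36, 34, 32, 30: linear: a_n = 40 − 2·n.
Stream B = 7, 16, 23, 39, 62: each term equals the sum of the previous two.
Term 11 comes from stream A (its 6th entry): 28.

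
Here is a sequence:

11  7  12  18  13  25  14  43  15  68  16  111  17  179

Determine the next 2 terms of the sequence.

18, 290

Split by position mod 2 into 2 tracks.
Stream A is 11, 12, 13, 14, 15, 16, 17, which is linear: a_n = 10 + n.
Stream B is 7, 18, 25, 43, 68, 111, 179, which is each term equals the sum of the previous two.
Term 15 comes from stream A (its 8th entry): 18.
Position 16 → stream B, term 8 = 290.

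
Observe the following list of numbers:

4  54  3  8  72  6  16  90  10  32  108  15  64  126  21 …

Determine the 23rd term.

180

Read the sequence 3 terms at a time; column i is its own pattern.
Track A: 4, 8, 16, 32, 64 (successive powers of 2).
Track B: 54, 72, 90, 108, 126 (adding 18 each time).
Track C: 3, 6, 10, 15, 21 (triangular numbers starting at T_2).
Term 23 comes from track B (its 8th entry): 180.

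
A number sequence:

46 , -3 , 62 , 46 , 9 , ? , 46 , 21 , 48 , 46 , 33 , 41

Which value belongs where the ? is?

Split by position mod 3 into 3 tracks.
Stream A: 46, 46, 46, 46 (constant 46).
Stream B: -3, 9, 21, 33 (adding 12 each time).
Stream C: 62, ?, 48, 41 (linear: a_n = 69 − 7·n).
So the missing entry in stream C is 55.

55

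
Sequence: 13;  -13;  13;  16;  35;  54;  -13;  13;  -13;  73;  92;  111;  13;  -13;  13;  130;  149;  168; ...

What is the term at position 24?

225

Reading positions in blocks of 6 reveals the pattern AAABBB — 2 tracks woven together.
Subsequence A: 13, -13, 13, -13, 13, -13, 13, -13, 13 (the oscillation 13·(−1)^(n+1)).
Subsequence B: 16, 35, 54, 73, 92, 111, 130, 149, 168 (arithmetic with common difference +19).
Position 24 falls in subsequence B as its term 12, giving 225.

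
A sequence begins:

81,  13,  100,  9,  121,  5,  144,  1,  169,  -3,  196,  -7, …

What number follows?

225

Positions 1, 3, 5, … form one subsequence and positions 2, 4, 6, … form another.
Stream A: 81, 100, 121, 144, 169, 196. The squares 9², 10², 11², ….
Stream B: 13, 9, 5, 1, -3, -7. Linear: a_n = 17 − 4·n.
Position 13 falls in stream A as its term 7, giving 225.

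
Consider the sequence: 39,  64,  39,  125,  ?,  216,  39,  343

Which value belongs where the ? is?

39

Positions 1, 3, 5, … form one subsequence and positions 2, 4, 6, … form another.
Stream A = 39, 39, ?, 39: the constant sequence 39.
Stream B = 64, 125, 216, 343: the cubes 4³, 5³, 6³, ….
Stream A's pattern makes the blank 39.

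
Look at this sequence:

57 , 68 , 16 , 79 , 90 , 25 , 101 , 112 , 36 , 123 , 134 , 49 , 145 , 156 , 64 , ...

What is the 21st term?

100

Positions follow the repeating pattern AAB; grouping by letter gives 2 tracks.
Subsequence A: 57, 68, 79, 90, 101, 112, 123, 134, 145, 156 (linear: a_n = 46 + 11·n).
Subsequence B: 16, 25, 36, 49, 64 (consecutive squares n² from n = 4).
Position 21 falls in subsequence B as its term 7, giving 100.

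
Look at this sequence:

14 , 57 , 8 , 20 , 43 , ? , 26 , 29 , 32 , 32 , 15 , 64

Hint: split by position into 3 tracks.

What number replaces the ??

The terms cycle through 3 interleaved subsequences.
Track A = 14, 20, 26, 32: adding 6 each time.
Track B = 57, 43, 29, 15: linear: a_n = 71 − 14·n.
Track C = 8, ?, 32, 64: powers 2^3, 2^4, 2^5, ….
Filling track C at index 2 by its rule yields 16.

16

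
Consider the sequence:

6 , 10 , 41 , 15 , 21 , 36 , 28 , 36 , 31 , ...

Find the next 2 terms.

45, 55

Reading positions in blocks of 3 reveals the pattern AAB — 2 tracks woven together.
Track A is 6, 10, 15, 21, 28, 36, which is the triangular numbers T_3, T_4, ….
Track B is 41, 36, 31, which is arithmetic with common difference −5.
The 10th slot belongs to track A; its 7th term is 45.
Term 11 comes from track A (its 8th entry): 55.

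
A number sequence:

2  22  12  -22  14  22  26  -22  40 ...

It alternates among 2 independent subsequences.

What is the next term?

22

Odd-indexed and even-indexed terms follow separate rules.
Track A: 2, 12, 14, 26, 40 — each term equals the sum of the previous two.
Track B: 22, -22, 22, -22 — alternating ±22.
Term 10 comes from track B (its 5th entry): 22.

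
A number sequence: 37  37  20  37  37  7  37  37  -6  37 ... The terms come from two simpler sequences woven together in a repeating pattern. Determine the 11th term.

The slot pattern repeats as AAB (period 3), so there are 2 interleaved tracks.
Subsequence A: 37, 37, 37, 37, 37, 37, 37 (always 37).
Subsequence B: 20, 7, -6 (arithmetic, step −13).
The 11th slot belongs to subsequence A; its 8th term is 37.

37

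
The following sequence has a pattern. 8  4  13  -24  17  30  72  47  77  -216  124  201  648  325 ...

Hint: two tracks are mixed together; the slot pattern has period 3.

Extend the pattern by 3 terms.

Positions follow the repeating pattern ABB; grouping by letter gives 2 tracks.
Track A: 8, -24, 72, -216, 648 (geometric with ratio -3).
Track B: 4, 13, 17, 30, 47, 77, 124, 201, 325 (Fibonacci-style (each term is the sum of the two before it)).
Position 15 → track B, term 10 = 526.
The 16th slot belongs to track A; its 6th term is -1944.
Position 17 falls in track B as its term 11, giving 851.

526, -1944, 851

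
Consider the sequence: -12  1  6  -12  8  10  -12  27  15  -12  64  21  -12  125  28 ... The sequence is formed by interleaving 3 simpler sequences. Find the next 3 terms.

-12, 216, 36

Read the sequence 3 terms at a time; column i is its own pattern.
Track A: -12, -12, -12, -12, -12. The constant sequence -12.
Track B: 1, 8, 27, 64, 125. The cubes 1³, 2³, 3³, ….
Track C: 6, 10, 15, 21, 28. The triangular numbers T_3, T_4, ….
Position 16 → track A, term 6 = -12.
Position 17 → track B, term 6 = 216.
The 18th slot belongs to track C; its 6th term is 36.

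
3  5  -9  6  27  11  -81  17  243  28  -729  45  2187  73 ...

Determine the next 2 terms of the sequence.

-6561, 118

Positions 1, 3, 5, … form one subsequence and positions 2, 4, 6, … form another.
Stream A: 3, -9, 27, -81, 243, -729, 2187 (geometric, ×-3 each step).
Stream B: 5, 6, 11, 17, 28, 45, 73 (each term equals the sum of the previous two).
Term 15 comes from stream A (its 8th entry): -6561.
Position 16 falls in stream B as its term 8, giving 118.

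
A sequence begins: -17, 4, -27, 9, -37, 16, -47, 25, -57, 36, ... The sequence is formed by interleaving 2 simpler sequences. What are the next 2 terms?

Positions 1, 3, 5, … form one subsequence and positions 2, 4, 6, … form another.
Subsequence A = -17, -27, -37, -47, -57: arithmetic, step −10.
Subsequence B = 4, 9, 16, 25, 36: consecutive squares n² from n = 2.
The 11th slot belongs to subsequence A; its 6th term is -67.
Term 12 comes from subsequence B (its 6th entry): 49.

-67, 49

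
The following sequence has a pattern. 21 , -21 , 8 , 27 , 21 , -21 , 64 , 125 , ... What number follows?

Positions follow the repeating pattern AABB; grouping by letter gives 2 tracks.
Stream A = 21, -21, 21, -21: alternating ±21.
Stream B = 8, 27, 64, 125: perfect cubes starting at 2³.
The 9th slot belongs to stream A; its 5th term is 21.

21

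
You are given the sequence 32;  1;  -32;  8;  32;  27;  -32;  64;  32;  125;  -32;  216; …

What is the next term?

32

Split by position mod 2 into 2 tracks.
Stream A: 32, -32, 32, -32, 32, -32. Alternating ±32.
Stream B: 1, 8, 27, 64, 125, 216. Perfect cubes starting at 1³.
Term 13 comes from stream A (its 7th entry): 32.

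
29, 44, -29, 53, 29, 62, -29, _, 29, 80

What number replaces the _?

71

Taking every 2nd term gives 2 separate tracks.
Subsequence A: 29, -29, 29, -29, 29 (the oscillation 29·(−1)^(n+1)).
Subsequence B: 44, 53, 62, ?, 80 (linear: a_n = 35 + 9·n).
Filling subsequence B at index 4 by its rule yields 71.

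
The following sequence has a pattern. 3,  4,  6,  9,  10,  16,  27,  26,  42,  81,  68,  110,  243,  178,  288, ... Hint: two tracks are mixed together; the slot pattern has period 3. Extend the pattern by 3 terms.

The slot pattern repeats as ABB (period 3), so there are 2 interleaved tracks.
Track A: 3, 9, 27, 81, 243. Powers of 3.
Track B: 4, 6, 10, 16, 26, 42, 68, 110, 178, 288. A Fibonacci-like recurrence a_n = a_{n-1} + a_{n-2}.
Position 16 falls in track A as its term 6, giving 729.
Position 17 → track B, term 11 = 466.
Term 18 comes from track B (its 12th entry): 754.

729, 466, 754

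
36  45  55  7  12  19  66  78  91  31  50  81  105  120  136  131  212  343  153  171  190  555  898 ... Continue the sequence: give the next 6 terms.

Positions follow the repeating pattern AAABBB; grouping by letter gives 2 tracks.
Track A is 36, 45, 55, 66, 78, 91, 105, 120, 136, 153, 171, 190, which is the triangular numbers T_8, T_9, ….
Track B is 7, 12, 19, 31, 50, 81, 131, 212, 343, 555, 898, which is a Fibonacci-like recurrence a_n = a_{n-1} + a_{n-2}.
Position 24 falls in track B as its term 12, giving 1453.
Position 25 → track A, term 13 = 210.
The 26th slot belongs to track A; its 14th term is 231.
Position 27 falls in track A as its term 15, giving 253.
Position 28 falls in track B as its term 13, giving 2351.
The 29th slot belongs to track B; its 14th term is 3804.

1453, 210, 231, 253, 2351, 3804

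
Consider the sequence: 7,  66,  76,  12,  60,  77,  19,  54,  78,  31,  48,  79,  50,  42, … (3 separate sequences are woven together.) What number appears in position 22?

Split by position mod 3 into 3 tracks.
Track A: 7, 12, 19, 31, 50. A Fibonacci-like recurrence a_n = a_{n-1} + a_{n-2}.
Track B: 66, 60, 54, 48, 42. Subtracting 6 each time.
Track C: 76, 77, 78, 79. Linear: a_n = 75 + n.
Term 22 comes from track A (its 8th entry): 212.

212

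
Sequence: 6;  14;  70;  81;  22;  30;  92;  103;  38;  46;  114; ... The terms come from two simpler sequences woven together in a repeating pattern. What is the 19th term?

158

Positions follow the repeating pattern AABB; grouping by letter gives 2 tracks.
Track A: 6, 14, 22, 30, 38, 46 — linear: a_n = -2 + 8·n.
Track B: 70, 81, 92, 103, 114 — arithmetic, step +11.
Position 19 → track B, term 9 = 158.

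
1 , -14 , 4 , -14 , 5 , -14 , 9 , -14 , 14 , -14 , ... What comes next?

Positions 1, 3, 5, … form one subsequence and positions 2, 4, 6, … form another.
Subsequence A: 1, 4, 5, 9, 14 (each term equals the sum of the previous two).
Subsequence B: -14, -14, -14, -14, -14 (always -14).
Position 11 → subsequence A, term 6 = 23.

23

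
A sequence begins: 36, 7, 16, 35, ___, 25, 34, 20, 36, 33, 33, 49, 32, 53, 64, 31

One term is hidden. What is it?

Read the sequence 3 terms at a time; column i is its own pattern.
Subsequence A = 36, 35, 34, 33, 32, 31: arithmetic, step −1.
Subsequence B = 7, ?, 20, 33, 53: each term equals the sum of the previous two.
Subsequence C = 16, 25, 36, 49, 64: perfect squares starting at 4².
Subsequence B's pattern makes the blank 13.

13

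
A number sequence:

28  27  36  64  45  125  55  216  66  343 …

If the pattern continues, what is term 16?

1000

Taking every 2nd term gives 2 separate tracks.
Stream A: 28, 36, 45, 55, 66. The triangular numbers T_7, T_8, ….
Stream B: 27, 64, 125, 216, 343. Consecutive cubes n³ from n = 3.
Position 16 → stream B, term 8 = 1000.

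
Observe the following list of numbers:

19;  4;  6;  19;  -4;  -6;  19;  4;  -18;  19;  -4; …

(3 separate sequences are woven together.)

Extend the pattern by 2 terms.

-30, 19

Read the sequence 3 terms at a time; column i is its own pattern.
Subsequence A: 19, 19, 19, 19. Always 19.
Subsequence B: 4, -4, 4, -4. Alternating ±4.
Subsequence C: 6, -6, -18. Arithmetic, step −12.
Term 12 comes from subsequence C (its 4th entry): -30.
Position 13 falls in subsequence A as its term 5, giving 19.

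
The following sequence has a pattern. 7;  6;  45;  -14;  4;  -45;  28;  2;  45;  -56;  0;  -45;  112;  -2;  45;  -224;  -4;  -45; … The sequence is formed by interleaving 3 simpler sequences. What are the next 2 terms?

Split by position mod 3 into 3 tracks.
Subsequence A: 7, -14, 28, -56, 112, -224. Multiplying by -2 each time.
Subsequence B: 6, 4, 2, 0, -2, -4. Linear: a_n = 8 − 2·n.
Subsequence C: 45, -45, 45, -45, 45, -45. Alternating ±45.
Position 19 → subsequence A, term 7 = 448.
Term 20 comes from subsequence B (its 7th entry): -6.

448, -6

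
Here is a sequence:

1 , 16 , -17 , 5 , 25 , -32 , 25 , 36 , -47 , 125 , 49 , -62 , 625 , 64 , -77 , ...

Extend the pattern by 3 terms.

3125, 81, -92

Split by position mod 3: positions 1, 4, 7, … form one track, and each other residue class forms its own.
Track A: 1, 5, 25, 125, 625 (powers of 5).
Track B: 16, 25, 36, 49, 64 (perfect squares starting at 4²).
Track C: -17, -32, -47, -62, -77 (arithmetic, step −15).
Position 16 → track A, term 6 = 3125.
Position 17 falls in track B as its term 6, giving 81.
The 18th slot belongs to track C; its 6th term is -92.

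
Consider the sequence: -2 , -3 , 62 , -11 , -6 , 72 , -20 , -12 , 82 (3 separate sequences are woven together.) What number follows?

-29

Split by position mod 3: positions 1, 4, 7, … form one track, and each other residue class forms its own.
Stream A: -2, -11, -20 (subtracting 9 each time).
Stream B: -3, -6, -12 (a geometric progression (common ratio 2)).
Stream C: 62, 72, 82 (linear: a_n = 52 + 10·n).
Position 10 → stream A, term 4 = -29.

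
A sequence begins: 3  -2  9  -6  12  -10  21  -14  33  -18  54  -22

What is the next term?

Taking every 2nd term gives 2 separate tracks.
Subsequence A: 3, 9, 12, 21, 33, 54. Fibonacci-style (each term is the sum of the two before it).
Subsequence B: -2, -6, -10, -14, -18, -22. Arithmetic with common difference −4.
Position 13 falls in subsequence A as its term 7, giving 87.

87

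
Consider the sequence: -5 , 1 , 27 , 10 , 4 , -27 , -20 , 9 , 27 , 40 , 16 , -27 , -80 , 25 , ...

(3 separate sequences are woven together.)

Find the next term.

Split by position mod 3 into 3 tracks.
Track A = -5, 10, -20, 40, -80: a geometric progression (common ratio -2).
Track B = 1, 4, 9, 16, 25: the squares 1², 2², 3², ….
Track C = 27, -27, 27, -27: oscillating between 27 and -27.
Term 15 comes from track C (its 5th entry): 27.

27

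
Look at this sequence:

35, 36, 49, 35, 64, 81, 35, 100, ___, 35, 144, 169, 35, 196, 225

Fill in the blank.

121

The slot pattern repeats as ABB (period 3), so there are 2 interleaved tracks.
Track A: 35, 35, 35, 35, 35 — constant 35.
Track B: 36, 49, 64, 81, 100, ?, 144, 169, 196, 225 — consecutive squares n² from n = 6.
So the missing entry in track B is 121.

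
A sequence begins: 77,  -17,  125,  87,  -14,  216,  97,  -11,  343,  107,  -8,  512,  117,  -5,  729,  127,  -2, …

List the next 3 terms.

Split by position mod 3 into 3 tracks.
Subsequence A: 77, 87, 97, 107, 117, 127 — linear: a_n = 67 + 10·n.
Subsequence B: -17, -14, -11, -8, -5, -2 — arithmetic with common difference +3.
Subsequence C: 125, 216, 343, 512, 729 — consecutive cubes n³ from n = 5.
Term 18 comes from subsequence C (its 6th entry): 1000.
Position 19 → subsequence A, term 7 = 137.
Position 20 → subsequence B, term 7 = 1.

1000, 137, 1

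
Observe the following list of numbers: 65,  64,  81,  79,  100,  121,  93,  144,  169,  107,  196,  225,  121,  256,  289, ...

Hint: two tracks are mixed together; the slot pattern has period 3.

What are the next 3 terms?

The slot pattern repeats as ABB (period 3), so there are 2 interleaved tracks.
Stream A = 65, 79, 93, 107, 121: adding 14 each time.
Stream B = 64, 81, 100, 121, 144, 169, 196, 225, 256, 289: perfect squares starting at 8².
Position 16 falls in stream A as its term 6, giving 135.
The 17th slot belongs to stream B; its 11th term is 324.
The 18th slot belongs to stream B; its 12th term is 361.

135, 324, 361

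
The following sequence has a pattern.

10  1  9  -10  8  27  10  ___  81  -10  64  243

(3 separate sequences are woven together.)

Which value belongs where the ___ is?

Read the sequence 3 terms at a time; column i is its own pattern.
Track A: 10, -10, 10, -10 (alternating ±10).
Track B: 1, 8, ?, 64 (consecutive cubes n³ from n = 1).
Track C: 9, 27, 81, 243 (powers of 3).
So the missing entry in track B is 27.

27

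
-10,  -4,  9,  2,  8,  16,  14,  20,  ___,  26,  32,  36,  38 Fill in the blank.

The slot pattern repeats as AAB (period 3), so there are 2 interleaved tracks.
Stream A: -10, -4, 2, 8, 14, 20, 26, 32, 38. Arithmetic with common difference +6.
Stream B: 9, 16, ?, 36. Perfect squares starting at 3².
So the missing entry in stream B is 25.

25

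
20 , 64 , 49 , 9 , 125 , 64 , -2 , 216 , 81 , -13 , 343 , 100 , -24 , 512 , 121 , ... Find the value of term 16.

-35

Split by position mod 3: positions 1, 4, 7, … form one track, and each other residue class forms its own.
Subsequence A: 20, 9, -2, -13, -24 (subtracting 11 each time).
Subsequence B: 64, 125, 216, 343, 512 (consecutive cubes n³ from n = 4).
Subsequence C: 49, 64, 81, 100, 121 (consecutive squares n² from n = 7).
Position 16 falls in subsequence A as its term 6, giving -35.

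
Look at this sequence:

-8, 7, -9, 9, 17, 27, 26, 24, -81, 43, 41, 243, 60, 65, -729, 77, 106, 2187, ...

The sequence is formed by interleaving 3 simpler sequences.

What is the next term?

94

Taking every 3rd term gives 3 separate tracks.
Subsequence A is -8, 9, 26, 43, 60, 77, which is linear: a_n = -25 + 17·n.
Subsequence B is 7, 17, 24, 41, 65, 106, which is each term equals the sum of the previous two.
Subsequence C is -9, 27, -81, 243, -729, 2187, which is multiplying by -3 each time.
The 19th slot belongs to subsequence A; its 7th term is 94.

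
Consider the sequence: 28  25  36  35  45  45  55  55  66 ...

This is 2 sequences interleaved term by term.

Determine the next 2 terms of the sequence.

Split by position mod 2 into 2 tracks.
Track A: 28, 36, 45, 55, 66 — triangular numbers starting at T_7.
Track B: 25, 35, 45, 55 — arithmetic, step +10.
Term 10 comes from track B (its 5th entry): 65.
Term 11 comes from track A (its 6th entry): 78.

65, 78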